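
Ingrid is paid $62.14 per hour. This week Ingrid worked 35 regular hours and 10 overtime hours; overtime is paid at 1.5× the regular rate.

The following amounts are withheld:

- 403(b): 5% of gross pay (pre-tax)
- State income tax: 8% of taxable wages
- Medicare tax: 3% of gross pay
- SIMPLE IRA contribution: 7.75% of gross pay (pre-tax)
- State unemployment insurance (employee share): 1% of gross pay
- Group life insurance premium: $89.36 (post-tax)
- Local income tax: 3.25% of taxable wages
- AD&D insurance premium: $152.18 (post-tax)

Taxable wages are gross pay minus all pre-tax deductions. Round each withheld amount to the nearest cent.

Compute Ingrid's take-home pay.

$2,040.07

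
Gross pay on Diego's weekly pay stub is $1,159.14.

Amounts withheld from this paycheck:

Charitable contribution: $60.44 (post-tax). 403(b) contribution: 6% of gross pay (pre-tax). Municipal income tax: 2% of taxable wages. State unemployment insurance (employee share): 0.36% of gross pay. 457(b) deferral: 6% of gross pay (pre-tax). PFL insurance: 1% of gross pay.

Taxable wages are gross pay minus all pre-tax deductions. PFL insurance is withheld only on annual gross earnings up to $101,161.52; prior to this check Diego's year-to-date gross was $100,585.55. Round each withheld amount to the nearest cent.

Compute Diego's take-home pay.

$929.27

457(b) deferral: $1,159.14 × 0.06 = $69.55
403(b) contribution: $1,159.14 × 0.06 = $69.55
Pre-tax total = $69.55 + $69.55 = $139.10
Taxable wages = $1,159.14 − $139.10 = $1,020.04
Municipal income tax: $1,020.04 × 0.02 = $20.40
PFL insurance: only $101,161.52 − $100,585.55 = $575.97 of this check is subject → $575.97 × 0.01 = $5.76
State unemployment insurance (employee share): $1,159.14 × 0.0036 = $4.17
Charitable contribution: $60.44
Total deductions = $69.55 + $69.55 + $20.40 + $5.76 + $4.17 + $60.44 = $229.87
Net pay = $1,159.14 − $229.87 = $929.27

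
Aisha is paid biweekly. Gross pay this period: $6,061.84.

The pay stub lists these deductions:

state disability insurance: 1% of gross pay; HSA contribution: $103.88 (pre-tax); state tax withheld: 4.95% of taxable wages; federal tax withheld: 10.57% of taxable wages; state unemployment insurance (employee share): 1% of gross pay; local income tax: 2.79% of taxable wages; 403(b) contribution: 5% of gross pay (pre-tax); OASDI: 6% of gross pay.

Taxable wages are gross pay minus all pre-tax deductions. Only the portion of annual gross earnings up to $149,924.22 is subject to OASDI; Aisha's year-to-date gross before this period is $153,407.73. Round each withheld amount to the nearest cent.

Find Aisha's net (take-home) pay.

403(b) contribution: $6,061.84 × 0.05 = $303.09
HSA contribution: $103.88
Pre-tax total = $303.09 + $103.88 = $406.97
Taxable wages = $6,061.84 − $406.97 = $5,654.87
Local income tax: $5,654.87 × 0.0279 = $157.77
State tax withheld: $5,654.87 × 0.0495 = $279.92
Federal tax withheld: $5,654.87 × 0.1057 = $597.72
State unemployment insurance (employee share): $6,061.84 × 0.01 = $60.62
OASDI: annual cap $149,924.22 already reached (YTD $153,407.73), so $0.00
State disability insurance: $6,061.84 × 0.01 = $60.62
Total deductions = $303.09 + $103.88 + $157.77 + $279.92 + $597.72 + $60.62 + $0.00 + $60.62 = $1,563.62
Net pay = $6,061.84 − $1,563.62 = $4,498.22

$4,498.22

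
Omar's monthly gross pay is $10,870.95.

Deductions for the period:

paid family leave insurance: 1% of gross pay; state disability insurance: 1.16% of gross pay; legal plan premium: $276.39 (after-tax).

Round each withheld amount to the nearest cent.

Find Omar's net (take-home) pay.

State disability insurance: $10,870.95 × 0.0116 = $126.10
Paid family leave insurance: $10,870.95 × 0.01 = $108.71
Legal plan premium: $276.39
Total deductions = $126.10 + $108.71 + $276.39 = $511.20
Net pay = $10,870.95 − $511.20 = $10,359.75

$10,359.75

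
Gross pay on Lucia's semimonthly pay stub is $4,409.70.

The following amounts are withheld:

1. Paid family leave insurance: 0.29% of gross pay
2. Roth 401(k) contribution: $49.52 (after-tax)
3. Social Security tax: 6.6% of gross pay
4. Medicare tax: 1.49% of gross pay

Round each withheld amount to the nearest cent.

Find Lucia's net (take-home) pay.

$3,990.65

Social Security tax: $4,409.70 × 0.066 = $291.04
Paid family leave insurance: $4,409.70 × 0.0029 = $12.79
Medicare tax: $4,409.70 × 0.0149 = $65.70
Roth 401(k) contribution: $49.52
Total deductions = $291.04 + $12.79 + $65.70 + $49.52 = $419.05
Net pay = $4,409.70 − $419.05 = $3,990.65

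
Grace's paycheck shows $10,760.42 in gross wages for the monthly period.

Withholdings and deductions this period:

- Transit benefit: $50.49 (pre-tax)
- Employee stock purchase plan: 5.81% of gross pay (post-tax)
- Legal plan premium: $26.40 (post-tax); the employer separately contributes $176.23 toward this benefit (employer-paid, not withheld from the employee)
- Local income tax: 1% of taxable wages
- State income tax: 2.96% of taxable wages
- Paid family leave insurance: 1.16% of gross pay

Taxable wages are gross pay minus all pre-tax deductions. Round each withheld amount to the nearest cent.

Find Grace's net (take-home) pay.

Transit benefit: $50.49
Taxable wages = $10,760.42 − $50.49 = $10,709.93
Local income tax: $10,709.93 × 0.01 = $107.10
State income tax: $10,709.93 × 0.0296 = $317.01
Paid family leave insurance: $10,760.42 × 0.0116 = $124.82
Legal plan premium: $26.40
Employee stock purchase plan: $10,760.42 × 0.0581 = $625.18
(Employer's $176.23 toward legal plan premium is not withheld from the employee.)
Total deductions = $50.49 + $107.10 + $317.01 + $124.82 + $26.40 + $625.18 = $1,251.00
Net pay = $10,760.42 − $1,251.00 = $9,509.42

$9,509.42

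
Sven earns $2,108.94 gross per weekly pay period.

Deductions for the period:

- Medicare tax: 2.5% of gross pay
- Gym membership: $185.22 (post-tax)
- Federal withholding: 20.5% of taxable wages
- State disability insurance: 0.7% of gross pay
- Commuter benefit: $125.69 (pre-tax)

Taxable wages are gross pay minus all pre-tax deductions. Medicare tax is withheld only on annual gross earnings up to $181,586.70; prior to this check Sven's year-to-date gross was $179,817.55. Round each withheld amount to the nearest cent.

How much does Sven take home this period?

Commuter benefit: $125.69
Taxable wages = $2,108.94 − $125.69 = $1,983.25
Federal withholding: $1,983.25 × 0.205 = $406.57
State disability insurance: $2,108.94 × 0.007 = $14.76
Medicare tax: only $181,586.70 − $179,817.55 = $1,769.15 of this check is subject → $1,769.15 × 0.025 = $44.23
Gym membership: $185.22
Total deductions = $125.69 + $406.57 + $14.76 + $44.23 + $185.22 = $776.47
Net pay = $2,108.94 − $776.47 = $1,332.47

$1,332.47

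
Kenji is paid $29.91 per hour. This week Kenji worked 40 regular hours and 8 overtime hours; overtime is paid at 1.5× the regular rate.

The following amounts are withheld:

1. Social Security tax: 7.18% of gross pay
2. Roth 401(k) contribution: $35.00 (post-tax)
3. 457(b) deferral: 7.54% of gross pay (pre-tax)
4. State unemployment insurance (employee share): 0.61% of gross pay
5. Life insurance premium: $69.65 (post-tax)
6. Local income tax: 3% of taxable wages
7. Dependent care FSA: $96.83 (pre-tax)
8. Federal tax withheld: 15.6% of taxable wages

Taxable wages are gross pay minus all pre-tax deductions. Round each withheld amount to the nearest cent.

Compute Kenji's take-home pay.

Regular pay: 40 × $29.91 = $1196.40
Overtime pay: 8 × $29.91 × 1.5 = $358.92
Gross pay = $1196.40 + $358.92 = $1555.32
Dependent care FSA: $96.83
457(b) deferral: $1555.32 × 0.0754 = $117.27
Pre-tax total = $96.83 + $117.27 = $214.10
Taxable wages = $1555.32 − $214.10 = $1341.22
Local income tax: $1341.22 × 0.03 = $40.24
Federal tax withheld: $1341.22 × 0.156 = $209.23
State unemployment insurance (employee share): $1555.32 × 0.0061 = $9.49
Social Security tax: $1555.32 × 0.0718 = $111.67
Roth 401(k) contribution: $35.00
Life insurance premium: $69.65
Total deductions = $96.83 + $117.27 + $40.24 + $209.23 + $9.49 + $111.67 + $35.00 + $69.65 = $689.38
Net pay = $1555.32 − $689.38 = $865.94

$865.94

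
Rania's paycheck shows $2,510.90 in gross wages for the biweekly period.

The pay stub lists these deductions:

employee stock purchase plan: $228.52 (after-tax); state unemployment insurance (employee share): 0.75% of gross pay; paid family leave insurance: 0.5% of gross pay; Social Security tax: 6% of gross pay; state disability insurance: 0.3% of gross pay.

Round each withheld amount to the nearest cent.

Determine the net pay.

$2,092.82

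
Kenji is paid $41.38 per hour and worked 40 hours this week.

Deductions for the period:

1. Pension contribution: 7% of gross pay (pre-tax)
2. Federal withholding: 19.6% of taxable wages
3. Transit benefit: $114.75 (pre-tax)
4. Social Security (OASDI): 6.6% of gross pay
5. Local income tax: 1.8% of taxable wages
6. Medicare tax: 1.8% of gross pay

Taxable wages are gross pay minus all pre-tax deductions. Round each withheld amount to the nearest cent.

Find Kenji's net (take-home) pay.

$980.70

Gross pay: 40 × $41.38 = $1,655.20
Transit benefit: $114.75
Pension contribution: $1,655.20 × 0.07 = $115.86
Pre-tax total = $114.75 + $115.86 = $230.61
Taxable wages = $1,655.20 − $230.61 = $1,424.59
Federal withholding: $1,424.59 × 0.196 = $279.22
Local income tax: $1,424.59 × 0.018 = $25.64
Medicare tax: $1,655.20 × 0.018 = $29.79
Social Security (OASDI): $1,655.20 × 0.066 = $109.24
Total deductions = $114.75 + $115.86 + $279.22 + $25.64 + $29.79 + $109.24 = $674.50
Net pay = $1,655.20 − $674.50 = $980.70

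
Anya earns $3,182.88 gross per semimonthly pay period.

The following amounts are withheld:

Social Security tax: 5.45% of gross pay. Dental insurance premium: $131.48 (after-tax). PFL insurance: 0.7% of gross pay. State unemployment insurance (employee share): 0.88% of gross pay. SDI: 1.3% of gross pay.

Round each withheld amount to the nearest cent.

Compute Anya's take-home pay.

$2,786.26

State unemployment insurance (employee share): $3,182.88 × 0.0088 = $28.01
Social Security tax: $3,182.88 × 0.0545 = $173.47
PFL insurance: $3,182.88 × 0.007 = $22.28
SDI: $3,182.88 × 0.013 = $41.38
Dental insurance premium: $131.48
Total deductions = $28.01 + $173.47 + $22.28 + $41.38 + $131.48 = $396.62
Net pay = $3,182.88 − $396.62 = $2,786.26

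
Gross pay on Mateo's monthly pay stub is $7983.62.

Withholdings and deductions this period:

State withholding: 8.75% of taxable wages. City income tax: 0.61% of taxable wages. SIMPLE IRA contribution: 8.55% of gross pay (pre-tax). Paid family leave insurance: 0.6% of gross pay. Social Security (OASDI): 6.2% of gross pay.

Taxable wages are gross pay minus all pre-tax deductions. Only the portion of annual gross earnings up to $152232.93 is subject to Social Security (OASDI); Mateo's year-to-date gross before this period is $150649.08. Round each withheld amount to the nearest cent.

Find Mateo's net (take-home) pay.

SIMPLE IRA contribution: $7983.62 × 0.0855 = $682.60
Taxable wages = $7983.62 − $682.60 = $7301.02
City income tax: $7301.02 × 0.0061 = $44.54
State withholding: $7301.02 × 0.0875 = $638.84
Social Security (OASDI): only $152232.93 − $150649.08 = $1583.85 of this check is subject → $1583.85 × 0.062 = $98.20
Paid family leave insurance: $7983.62 × 0.006 = $47.90
Total deductions = $682.60 + $44.54 + $638.84 + $98.20 + $47.90 = $1512.08
Net pay = $7983.62 − $1512.08 = $6471.54

$6471.54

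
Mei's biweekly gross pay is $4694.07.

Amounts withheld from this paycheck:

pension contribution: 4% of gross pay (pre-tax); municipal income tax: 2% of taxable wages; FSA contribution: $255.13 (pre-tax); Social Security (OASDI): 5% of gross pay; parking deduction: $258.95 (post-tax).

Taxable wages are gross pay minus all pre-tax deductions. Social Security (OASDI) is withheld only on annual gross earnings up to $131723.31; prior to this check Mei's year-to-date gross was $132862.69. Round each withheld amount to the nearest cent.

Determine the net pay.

FSA contribution: $255.13
Pension contribution: $4694.07 × 0.04 = $187.76
Pre-tax total = $255.13 + $187.76 = $442.89
Taxable wages = $4694.07 − $442.89 = $4251.18
Municipal income tax: $4251.18 × 0.02 = $85.02
Social Security (OASDI): annual cap $131723.31 already reached (YTD $132862.69), so $0.00
Parking deduction: $258.95
Total deductions = $255.13 + $187.76 + $85.02 + $0.00 + $258.95 = $786.86
Net pay = $4694.07 − $786.86 = $3907.21

$3907.21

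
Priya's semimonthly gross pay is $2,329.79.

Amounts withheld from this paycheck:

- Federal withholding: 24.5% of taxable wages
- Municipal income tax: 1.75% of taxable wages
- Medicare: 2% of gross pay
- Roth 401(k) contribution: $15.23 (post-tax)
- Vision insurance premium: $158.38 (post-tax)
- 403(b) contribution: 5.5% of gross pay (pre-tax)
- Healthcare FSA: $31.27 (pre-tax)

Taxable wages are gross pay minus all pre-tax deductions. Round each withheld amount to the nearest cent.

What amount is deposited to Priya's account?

403(b) contribution: $2,329.79 × 0.055 = $128.14
Healthcare FSA: $31.27
Pre-tax total = $128.14 + $31.27 = $159.41
Taxable wages = $2,329.79 − $159.41 = $2,170.38
Federal withholding: $2,170.38 × 0.245 = $531.74
Municipal income tax: $2,170.38 × 0.0175 = $37.98
Medicare: $2,329.79 × 0.02 = $46.60
Vision insurance premium: $158.38
Roth 401(k) contribution: $15.23
Total deductions = $128.14 + $31.27 + $531.74 + $37.98 + $46.60 + $158.38 + $15.23 = $949.34
Net pay = $2,329.79 − $949.34 = $1,380.45

$1,380.45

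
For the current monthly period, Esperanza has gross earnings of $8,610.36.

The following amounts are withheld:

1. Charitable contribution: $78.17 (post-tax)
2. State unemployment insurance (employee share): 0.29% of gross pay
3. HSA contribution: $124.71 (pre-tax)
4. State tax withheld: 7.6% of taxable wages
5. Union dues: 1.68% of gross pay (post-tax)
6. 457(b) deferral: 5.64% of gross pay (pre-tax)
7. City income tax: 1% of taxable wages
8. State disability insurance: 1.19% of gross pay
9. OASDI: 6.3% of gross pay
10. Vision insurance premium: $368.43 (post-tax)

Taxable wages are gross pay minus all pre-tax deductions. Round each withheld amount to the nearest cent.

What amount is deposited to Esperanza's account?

457(b) deferral: $8,610.36 × 0.0564 = $485.62
HSA contribution: $124.71
Pre-tax total = $485.62 + $124.71 = $610.33
Taxable wages = $8,610.36 − $610.33 = $8,000.03
State tax withheld: $8,000.03 × 0.076 = $608.00
City income tax: $8,000.03 × 0.01 = $80.00
State disability insurance: $8,610.36 × 0.0119 = $102.46
State unemployment insurance (employee share): $8,610.36 × 0.0029 = $24.97
OASDI: $8,610.36 × 0.063 = $542.45
Vision insurance premium: $368.43
Union dues: $8,610.36 × 0.0168 = $144.65
Charitable contribution: $78.17
Total deductions = $485.62 + $124.71 + $608.00 + $80.00 + $102.46 + $24.97 + $542.45 + $368.43 + $144.65 + $78.17 = $2,559.46
Net pay = $8,610.36 − $2,559.46 = $6,050.90

$6,050.90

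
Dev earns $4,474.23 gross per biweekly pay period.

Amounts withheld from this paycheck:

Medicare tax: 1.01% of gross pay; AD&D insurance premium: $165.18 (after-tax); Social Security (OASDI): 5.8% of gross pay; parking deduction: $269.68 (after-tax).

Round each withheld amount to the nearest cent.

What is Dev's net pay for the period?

Medicare tax: $4,474.23 × 0.0101 = $45.19
Social Security (OASDI): $4,474.23 × 0.058 = $259.51
AD&D insurance premium: $165.18
Parking deduction: $269.68
Total deductions = $45.19 + $259.51 + $165.18 + $269.68 = $739.56
Net pay = $4,474.23 − $739.56 = $3,734.67

$3,734.67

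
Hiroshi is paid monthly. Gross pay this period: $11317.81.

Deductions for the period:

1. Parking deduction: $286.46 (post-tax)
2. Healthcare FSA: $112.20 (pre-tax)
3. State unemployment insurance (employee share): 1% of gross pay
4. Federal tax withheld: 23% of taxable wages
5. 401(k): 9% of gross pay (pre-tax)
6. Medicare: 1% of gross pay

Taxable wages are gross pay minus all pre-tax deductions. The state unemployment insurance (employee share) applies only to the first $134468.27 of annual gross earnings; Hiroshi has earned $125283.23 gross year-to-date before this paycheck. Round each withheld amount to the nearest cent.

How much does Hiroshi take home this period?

$7352.51

Healthcare FSA: $112.20
401(k): $11317.81 × 0.09 = $1018.60
Pre-tax total = $112.20 + $1018.60 = $1130.80
Taxable wages = $11317.81 − $1130.80 = $10187.01
Federal tax withheld: $10187.01 × 0.23 = $2343.01
State unemployment insurance (employee share): only $134468.27 − $125283.23 = $9185.04 of this check is subject → $9185.04 × 0.01 = $91.85
Medicare: $11317.81 × 0.01 = $113.18
Parking deduction: $286.46
Total deductions = $112.20 + $1018.60 + $2343.01 + $91.85 + $113.18 + $286.46 = $3965.30
Net pay = $11317.81 − $3965.30 = $7352.51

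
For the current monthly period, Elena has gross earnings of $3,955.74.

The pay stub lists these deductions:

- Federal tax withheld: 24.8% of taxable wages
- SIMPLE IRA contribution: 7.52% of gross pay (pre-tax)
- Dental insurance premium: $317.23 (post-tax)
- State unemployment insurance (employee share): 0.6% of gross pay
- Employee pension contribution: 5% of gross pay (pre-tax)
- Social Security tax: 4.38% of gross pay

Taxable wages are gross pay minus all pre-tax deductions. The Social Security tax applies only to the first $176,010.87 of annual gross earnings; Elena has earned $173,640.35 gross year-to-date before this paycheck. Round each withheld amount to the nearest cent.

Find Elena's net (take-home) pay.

Employee pension contribution: $3,955.74 × 0.05 = $197.79
SIMPLE IRA contribution: $3,955.74 × 0.0752 = $297.47
Pre-tax total = $197.79 + $297.47 = $495.26
Taxable wages = $3,955.74 − $495.26 = $3,460.48
Federal tax withheld: $3,460.48 × 0.248 = $858.20
Social Security tax: only $176,010.87 − $173,640.35 = $2,370.52 of this check is subject → $2,370.52 × 0.0438 = $103.83
State unemployment insurance (employee share): $3,955.74 × 0.006 = $23.73
Dental insurance premium: $317.23
Total deductions = $197.79 + $297.47 + $858.20 + $103.83 + $23.73 + $317.23 = $1,798.25
Net pay = $3,955.74 − $1,798.25 = $2,157.49

$2,157.49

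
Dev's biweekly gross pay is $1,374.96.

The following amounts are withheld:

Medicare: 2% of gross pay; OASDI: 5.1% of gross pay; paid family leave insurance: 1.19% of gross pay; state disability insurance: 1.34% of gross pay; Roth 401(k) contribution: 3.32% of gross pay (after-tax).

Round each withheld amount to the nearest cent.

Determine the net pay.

$1,196.91

State disability insurance: $1,374.96 × 0.0134 = $18.42
OASDI: $1,374.96 × 0.051 = $70.12
Paid family leave insurance: $1,374.96 × 0.0119 = $16.36
Medicare: $1,374.96 × 0.02 = $27.50
Roth 401(k) contribution: $1,374.96 × 0.0332 = $45.65
Total deductions = $18.42 + $70.12 + $16.36 + $27.50 + $45.65 = $178.05
Net pay = $1,374.96 − $178.05 = $1,196.91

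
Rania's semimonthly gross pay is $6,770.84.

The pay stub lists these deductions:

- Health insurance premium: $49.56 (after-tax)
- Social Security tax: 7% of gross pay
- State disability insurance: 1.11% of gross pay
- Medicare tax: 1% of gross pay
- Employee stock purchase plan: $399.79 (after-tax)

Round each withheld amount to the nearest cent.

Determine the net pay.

$5,704.66

Medicare tax: $6,770.84 × 0.01 = $67.71
State disability insurance: $6,770.84 × 0.0111 = $75.16
Social Security tax: $6,770.84 × 0.07 = $473.96
Employee stock purchase plan: $399.79
Health insurance premium: $49.56
Total deductions = $67.71 + $75.16 + $473.96 + $399.79 + $49.56 = $1,066.18
Net pay = $6,770.84 − $1,066.18 = $5,704.66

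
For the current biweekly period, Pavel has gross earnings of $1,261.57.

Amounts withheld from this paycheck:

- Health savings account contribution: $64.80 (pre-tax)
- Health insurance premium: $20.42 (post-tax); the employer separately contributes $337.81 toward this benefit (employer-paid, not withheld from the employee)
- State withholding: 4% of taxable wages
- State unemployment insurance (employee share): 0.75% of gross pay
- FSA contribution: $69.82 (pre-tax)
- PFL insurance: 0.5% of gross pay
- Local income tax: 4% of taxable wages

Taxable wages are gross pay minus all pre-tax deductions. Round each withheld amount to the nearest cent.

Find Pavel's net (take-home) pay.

Health savings account contribution: $64.80
FSA contribution: $69.82
Pre-tax total = $64.80 + $69.82 = $134.62
Taxable wages = $1,261.57 − $134.62 = $1,126.95
State withholding: $1,126.95 × 0.04 = $45.08
Local income tax: $1,126.95 × 0.04 = $45.08
PFL insurance: $1,261.57 × 0.005 = $6.31
State unemployment insurance (employee share): $1,261.57 × 0.0075 = $9.46
Health insurance premium: $20.42
(Employer's $337.81 toward health insurance premium is not withheld from the employee.)
Total deductions = $64.80 + $69.82 + $45.08 + $45.08 + $6.31 + $9.46 + $20.42 = $260.97
Net pay = $1,261.57 − $260.97 = $1,000.60

$1,000.60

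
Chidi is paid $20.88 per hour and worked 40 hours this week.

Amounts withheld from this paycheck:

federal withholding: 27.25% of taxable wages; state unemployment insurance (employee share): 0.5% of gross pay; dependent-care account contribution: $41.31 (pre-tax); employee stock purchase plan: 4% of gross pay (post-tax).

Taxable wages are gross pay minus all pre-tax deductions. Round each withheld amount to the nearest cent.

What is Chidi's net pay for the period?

Gross pay: 40 × $20.88 = $835.20
Dependent-care account contribution: $41.31
Taxable wages = $835.20 − $41.31 = $793.89
Federal withholding: $793.89 × 0.2725 = $216.34
State unemployment insurance (employee share): $835.20 × 0.005 = $4.18
Employee stock purchase plan: $835.20 × 0.04 = $33.41
Total deductions = $41.31 + $216.34 + $4.18 + $33.41 = $295.24
Net pay = $835.20 − $295.24 = $539.96

$539.96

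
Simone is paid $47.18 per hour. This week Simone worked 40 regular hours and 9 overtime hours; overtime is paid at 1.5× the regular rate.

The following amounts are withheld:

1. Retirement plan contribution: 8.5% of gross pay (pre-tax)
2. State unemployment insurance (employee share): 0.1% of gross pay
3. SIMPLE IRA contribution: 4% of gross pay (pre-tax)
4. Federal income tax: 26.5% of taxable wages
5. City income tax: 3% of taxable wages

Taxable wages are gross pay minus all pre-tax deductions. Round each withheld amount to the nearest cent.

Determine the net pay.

$1554.55

Regular pay: 40 × $47.18 = $1887.20
Overtime pay: 9 × $47.18 × 1.5 = $636.93
Gross pay = $1887.20 + $636.93 = $2524.13
Retirement plan contribution: $2524.13 × 0.085 = $214.55
SIMPLE IRA contribution: $2524.13 × 0.04 = $100.97
Pre-tax total = $214.55 + $100.97 = $315.52
Taxable wages = $2524.13 − $315.52 = $2208.61
City income tax: $2208.61 × 0.03 = $66.26
Federal income tax: $2208.61 × 0.265 = $585.28
State unemployment insurance (employee share): $2524.13 × 0.001 = $2.52
Total deductions = $214.55 + $100.97 + $66.26 + $585.28 + $2.52 = $969.58
Net pay = $2524.13 − $969.58 = $1554.55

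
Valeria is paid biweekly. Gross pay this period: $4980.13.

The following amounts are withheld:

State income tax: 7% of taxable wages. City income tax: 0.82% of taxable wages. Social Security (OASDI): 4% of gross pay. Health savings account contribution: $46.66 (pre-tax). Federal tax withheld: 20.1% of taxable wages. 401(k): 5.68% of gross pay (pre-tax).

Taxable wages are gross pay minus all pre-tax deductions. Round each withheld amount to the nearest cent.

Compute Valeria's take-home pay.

$3152.95

401(k): $4980.13 × 0.0568 = $282.87
Health savings account contribution: $46.66
Pre-tax total = $282.87 + $46.66 = $329.53
Taxable wages = $4980.13 − $329.53 = $4650.60
Federal tax withheld: $4650.60 × 0.201 = $934.77
City income tax: $4650.60 × 0.0082 = $38.13
State income tax: $4650.60 × 0.07 = $325.54
Social Security (OASDI): $4980.13 × 0.04 = $199.21
Total deductions = $282.87 + $46.66 + $934.77 + $38.13 + $325.54 + $199.21 = $1827.18
Net pay = $4980.13 − $1827.18 = $3152.95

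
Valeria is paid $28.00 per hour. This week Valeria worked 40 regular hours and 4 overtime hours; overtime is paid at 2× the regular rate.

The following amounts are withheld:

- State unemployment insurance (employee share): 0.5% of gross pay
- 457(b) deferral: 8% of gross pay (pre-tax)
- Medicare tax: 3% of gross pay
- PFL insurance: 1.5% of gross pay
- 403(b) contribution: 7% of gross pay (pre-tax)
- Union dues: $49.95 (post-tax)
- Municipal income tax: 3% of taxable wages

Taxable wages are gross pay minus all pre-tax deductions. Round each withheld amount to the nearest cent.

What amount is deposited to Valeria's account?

Regular pay: 40 × $28.00 = $1120.00
Overtime pay: 4 × $28.00 × 2 = $224.00
Gross pay = $1120.00 + $224.00 = $1344.00
457(b) deferral: $1344.00 × 0.08 = $107.52
403(b) contribution: $1344.00 × 0.07 = $94.08
Pre-tax total = $107.52 + $94.08 = $201.60
Taxable wages = $1344.00 − $201.60 = $1142.40
Municipal income tax: $1142.40 × 0.03 = $34.27
State unemployment insurance (employee share): $1344.00 × 0.005 = $6.72
Medicare tax: $1344.00 × 0.03 = $40.32
PFL insurance: $1344.00 × 0.015 = $20.16
Union dues: $49.95
Total deductions = $107.52 + $94.08 + $34.27 + $6.72 + $40.32 + $20.16 + $49.95 = $353.02
Net pay = $1344.00 − $353.02 = $990.98

$990.98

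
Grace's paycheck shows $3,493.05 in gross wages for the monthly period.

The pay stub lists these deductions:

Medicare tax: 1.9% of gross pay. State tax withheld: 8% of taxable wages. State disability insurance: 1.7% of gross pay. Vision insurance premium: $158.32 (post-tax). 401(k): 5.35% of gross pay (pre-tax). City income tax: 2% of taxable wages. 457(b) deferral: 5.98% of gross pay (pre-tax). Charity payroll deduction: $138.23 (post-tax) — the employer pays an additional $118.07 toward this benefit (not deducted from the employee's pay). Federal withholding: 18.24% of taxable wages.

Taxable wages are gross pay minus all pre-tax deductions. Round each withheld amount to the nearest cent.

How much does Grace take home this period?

$1,800.31

457(b) deferral: $3,493.05 × 0.0598 = $208.88
401(k): $3,493.05 × 0.0535 = $186.88
Pre-tax total = $208.88 + $186.88 = $395.76
Taxable wages = $3,493.05 − $395.76 = $3,097.29
City income tax: $3,097.29 × 0.02 = $61.95
Federal withholding: $3,097.29 × 0.1824 = $564.95
State tax withheld: $3,097.29 × 0.08 = $247.78
State disability insurance: $3,493.05 × 0.017 = $59.38
Medicare tax: $3,493.05 × 0.019 = $66.37
Charity payroll deduction: $138.23
Vision insurance premium: $158.32
(Employer's $118.07 toward charity payroll deduction is not withheld from the employee.)
Total deductions = $208.88 + $186.88 + $61.95 + $564.95 + $247.78 + $59.38 + $66.37 + $138.23 + $158.32 = $1,692.74
Net pay = $3,493.05 − $1,692.74 = $1,800.31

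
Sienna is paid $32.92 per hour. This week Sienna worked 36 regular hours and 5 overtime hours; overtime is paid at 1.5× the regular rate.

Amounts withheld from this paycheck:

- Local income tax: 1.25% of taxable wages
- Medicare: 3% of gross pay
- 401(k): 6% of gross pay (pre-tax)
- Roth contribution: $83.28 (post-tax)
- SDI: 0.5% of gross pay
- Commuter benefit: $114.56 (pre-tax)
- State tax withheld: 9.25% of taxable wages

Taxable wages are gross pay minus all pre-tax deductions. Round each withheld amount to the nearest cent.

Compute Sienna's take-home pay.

Regular pay: 36 × $32.92 = $1,185.12
Overtime pay: 5 × $32.92 × 1.5 = $246.90
Gross pay = $1,185.12 + $246.90 = $1,432.02
Commuter benefit: $114.56
401(k): $1,432.02 × 0.06 = $85.92
Pre-tax total = $114.56 + $85.92 = $200.48
Taxable wages = $1,432.02 − $200.48 = $1,231.54
Local income tax: $1,231.54 × 0.0125 = $15.39
State tax withheld: $1,231.54 × 0.0925 = $113.92
Medicare: $1,432.02 × 0.03 = $42.96
SDI: $1,432.02 × 0.005 = $7.16
Roth contribution: $83.28
Total deductions = $114.56 + $85.92 + $15.39 + $113.92 + $42.96 + $7.16 + $83.28 = $463.19
Net pay = $1,432.02 − $463.19 = $968.83

$968.83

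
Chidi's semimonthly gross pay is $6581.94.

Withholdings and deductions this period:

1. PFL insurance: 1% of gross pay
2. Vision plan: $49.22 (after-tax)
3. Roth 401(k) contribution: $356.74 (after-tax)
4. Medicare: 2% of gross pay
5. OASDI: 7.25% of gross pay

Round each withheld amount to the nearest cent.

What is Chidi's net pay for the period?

$5501.33

OASDI: $6581.94 × 0.0725 = $477.19
PFL insurance: $6581.94 × 0.01 = $65.82
Medicare: $6581.94 × 0.02 = $131.64
Roth 401(k) contribution: $356.74
Vision plan: $49.22
Total deductions = $477.19 + $65.82 + $131.64 + $356.74 + $49.22 = $1080.61
Net pay = $6581.94 − $1080.61 = $5501.33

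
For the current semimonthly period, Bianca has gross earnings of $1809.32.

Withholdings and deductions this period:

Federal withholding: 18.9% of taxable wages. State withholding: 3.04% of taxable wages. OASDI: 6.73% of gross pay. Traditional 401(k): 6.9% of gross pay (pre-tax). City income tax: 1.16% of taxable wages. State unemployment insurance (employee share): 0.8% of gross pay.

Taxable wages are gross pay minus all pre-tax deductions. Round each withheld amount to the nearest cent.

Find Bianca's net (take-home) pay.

$1159.12

Traditional 401(k): $1809.32 × 0.069 = $124.84
Taxable wages = $1809.32 − $124.84 = $1684.48
Federal withholding: $1684.48 × 0.189 = $318.37
City income tax: $1684.48 × 0.0116 = $19.54
State withholding: $1684.48 × 0.0304 = $51.21
OASDI: $1809.32 × 0.0673 = $121.77
State unemployment insurance (employee share): $1809.32 × 0.008 = $14.47
Total deductions = $124.84 + $318.37 + $19.54 + $51.21 + $121.77 + $14.47 = $650.20
Net pay = $1809.32 − $650.20 = $1159.12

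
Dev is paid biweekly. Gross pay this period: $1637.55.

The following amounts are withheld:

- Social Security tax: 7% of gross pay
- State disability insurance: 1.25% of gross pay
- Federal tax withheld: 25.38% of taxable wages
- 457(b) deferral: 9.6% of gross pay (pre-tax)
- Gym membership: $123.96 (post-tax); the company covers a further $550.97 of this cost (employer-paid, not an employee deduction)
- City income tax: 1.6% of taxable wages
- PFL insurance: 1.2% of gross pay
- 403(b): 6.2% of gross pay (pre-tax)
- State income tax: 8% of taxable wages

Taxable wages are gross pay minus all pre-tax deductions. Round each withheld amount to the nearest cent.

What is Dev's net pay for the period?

403(b): $1637.55 × 0.062 = $101.53
457(b) deferral: $1637.55 × 0.096 = $157.20
Pre-tax total = $101.53 + $157.20 = $258.73
Taxable wages = $1637.55 − $258.73 = $1378.82
State income tax: $1378.82 × 0.08 = $110.31
City income tax: $1378.82 × 0.016 = $22.06
Federal tax withheld: $1378.82 × 0.2538 = $349.94
Social Security tax: $1637.55 × 0.07 = $114.63
State disability insurance: $1637.55 × 0.0125 = $20.47
PFL insurance: $1637.55 × 0.012 = $19.65
Gym membership: $123.96
(Employer's $550.97 toward gym membership is not withheld from the employee.)
Total deductions = $101.53 + $157.20 + $110.31 + $22.06 + $349.94 + $114.63 + $20.47 + $19.65 + $123.96 = $1019.75
Net pay = $1637.55 − $1019.75 = $617.80

$617.80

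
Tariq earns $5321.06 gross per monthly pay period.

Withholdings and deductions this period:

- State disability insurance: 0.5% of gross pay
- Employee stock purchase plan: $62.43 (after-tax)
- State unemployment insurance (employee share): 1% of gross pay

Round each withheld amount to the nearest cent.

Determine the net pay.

$5178.81

State unemployment insurance (employee share): $5321.06 × 0.01 = $53.21
State disability insurance: $5321.06 × 0.005 = $26.61
Employee stock purchase plan: $62.43
Total deductions = $53.21 + $26.61 + $62.43 = $142.25
Net pay = $5321.06 − $142.25 = $5178.81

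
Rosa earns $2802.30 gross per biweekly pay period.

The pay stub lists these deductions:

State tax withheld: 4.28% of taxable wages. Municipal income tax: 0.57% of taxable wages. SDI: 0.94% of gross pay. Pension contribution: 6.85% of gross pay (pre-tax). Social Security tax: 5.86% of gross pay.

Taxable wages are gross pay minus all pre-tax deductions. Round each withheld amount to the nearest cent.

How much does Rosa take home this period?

Pension contribution: $2802.30 × 0.0685 = $191.96
Taxable wages = $2802.30 − $191.96 = $2610.34
State tax withheld: $2610.34 × 0.0428 = $111.72
Municipal income tax: $2610.34 × 0.0057 = $14.88
SDI: $2802.30 × 0.0094 = $26.34
Social Security tax: $2802.30 × 0.0586 = $164.21
Total deductions = $191.96 + $111.72 + $14.88 + $26.34 + $164.21 = $509.11
Net pay = $2802.30 − $509.11 = $2293.19

$2293.19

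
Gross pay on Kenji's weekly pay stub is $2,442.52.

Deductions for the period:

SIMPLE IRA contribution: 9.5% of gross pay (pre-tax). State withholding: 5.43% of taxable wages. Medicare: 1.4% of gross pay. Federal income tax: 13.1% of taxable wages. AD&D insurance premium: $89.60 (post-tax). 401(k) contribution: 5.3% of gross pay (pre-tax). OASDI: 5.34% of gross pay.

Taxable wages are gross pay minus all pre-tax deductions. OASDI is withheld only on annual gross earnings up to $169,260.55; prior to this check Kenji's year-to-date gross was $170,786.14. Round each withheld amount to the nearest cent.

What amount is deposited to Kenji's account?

SIMPLE IRA contribution: $2,442.52 × 0.095 = $232.04
401(k) contribution: $2,442.52 × 0.053 = $129.45
Pre-tax total = $232.04 + $129.45 = $361.49
Taxable wages = $2,442.52 − $361.49 = $2,081.03
Federal income tax: $2,081.03 × 0.131 = $272.61
State withholding: $2,081.03 × 0.0543 = $113.00
OASDI: annual cap $169,260.55 already reached (YTD $170,786.14), so $0.00
Medicare: $2,442.52 × 0.014 = $34.20
AD&D insurance premium: $89.60
Total deductions = $232.04 + $129.45 + $272.61 + $113.00 + $0.00 + $34.20 + $89.60 = $870.90
Net pay = $2,442.52 − $870.90 = $1,571.62

$1,571.62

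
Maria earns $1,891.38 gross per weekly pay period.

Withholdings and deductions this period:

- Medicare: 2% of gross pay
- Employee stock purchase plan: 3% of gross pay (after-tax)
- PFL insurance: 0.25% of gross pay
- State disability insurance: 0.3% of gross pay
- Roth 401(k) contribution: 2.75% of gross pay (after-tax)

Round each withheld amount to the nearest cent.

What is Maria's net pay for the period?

State disability insurance: $1,891.38 × 0.003 = $5.67
Medicare: $1,891.38 × 0.02 = $37.83
PFL insurance: $1,891.38 × 0.0025 = $4.73
Employee stock purchase plan: $1,891.38 × 0.03 = $56.74
Roth 401(k) contribution: $1,891.38 × 0.0275 = $52.01
Total deductions = $5.67 + $37.83 + $4.73 + $56.74 + $52.01 = $156.98
Net pay = $1,891.38 − $156.98 = $1,734.40

$1,734.40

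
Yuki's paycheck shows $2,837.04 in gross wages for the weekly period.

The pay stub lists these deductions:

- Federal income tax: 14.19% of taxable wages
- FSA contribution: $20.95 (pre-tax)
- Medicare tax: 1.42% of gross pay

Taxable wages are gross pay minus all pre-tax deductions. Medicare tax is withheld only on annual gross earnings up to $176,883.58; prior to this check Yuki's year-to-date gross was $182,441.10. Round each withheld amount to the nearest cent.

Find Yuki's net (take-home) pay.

FSA contribution: $20.95
Taxable wages = $2,837.04 − $20.95 = $2,816.09
Federal income tax: $2,816.09 × 0.1419 = $399.60
Medicare tax: annual cap $176,883.58 already reached (YTD $182,441.10), so $0.00
Total deductions = $20.95 + $399.60 + $0.00 = $420.55
Net pay = $2,837.04 − $420.55 = $2,416.49

$2,416.49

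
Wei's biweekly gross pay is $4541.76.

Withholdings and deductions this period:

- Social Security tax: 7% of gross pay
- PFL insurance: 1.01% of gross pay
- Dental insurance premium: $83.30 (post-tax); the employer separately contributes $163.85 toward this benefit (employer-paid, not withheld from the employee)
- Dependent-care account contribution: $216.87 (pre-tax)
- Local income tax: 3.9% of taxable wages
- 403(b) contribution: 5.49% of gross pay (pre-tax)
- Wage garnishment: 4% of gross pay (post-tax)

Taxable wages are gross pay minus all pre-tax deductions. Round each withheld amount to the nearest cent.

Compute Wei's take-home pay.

$3287.84

403(b) contribution: $4541.76 × 0.0549 = $249.34
Dependent-care account contribution: $216.87
Pre-tax total = $249.34 + $216.87 = $466.21
Taxable wages = $4541.76 − $466.21 = $4075.55
Local income tax: $4075.55 × 0.039 = $158.95
Social Security tax: $4541.76 × 0.07 = $317.92
PFL insurance: $4541.76 × 0.0101 = $45.87
Dental insurance premium: $83.30
Wage garnishment: $4541.76 × 0.04 = $181.67
(Employer's $163.85 toward dental insurance premium is not withheld from the employee.)
Total deductions = $249.34 + $216.87 + $158.95 + $317.92 + $45.87 + $83.30 + $181.67 = $1253.92
Net pay = $4541.76 − $1253.92 = $3287.84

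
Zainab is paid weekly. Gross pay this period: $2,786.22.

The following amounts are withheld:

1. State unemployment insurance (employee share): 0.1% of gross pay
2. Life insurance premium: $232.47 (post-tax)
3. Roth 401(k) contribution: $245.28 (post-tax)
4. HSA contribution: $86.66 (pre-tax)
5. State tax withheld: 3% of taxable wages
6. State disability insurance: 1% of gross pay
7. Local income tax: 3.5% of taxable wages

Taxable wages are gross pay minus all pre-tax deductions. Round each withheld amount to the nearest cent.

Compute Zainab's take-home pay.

$2,015.69

HSA contribution: $86.66
Taxable wages = $2,786.22 − $86.66 = $2,699.56
Local income tax: $2,699.56 × 0.035 = $94.48
State tax withheld: $2,699.56 × 0.03 = $80.99
State unemployment insurance (employee share): $2,786.22 × 0.001 = $2.79
State disability insurance: $2,786.22 × 0.01 = $27.86
Roth 401(k) contribution: $245.28
Life insurance premium: $232.47
Total deductions = $86.66 + $94.48 + $80.99 + $2.79 + $27.86 + $245.28 + $232.47 = $770.53
Net pay = $2,786.22 − $770.53 = $2,015.69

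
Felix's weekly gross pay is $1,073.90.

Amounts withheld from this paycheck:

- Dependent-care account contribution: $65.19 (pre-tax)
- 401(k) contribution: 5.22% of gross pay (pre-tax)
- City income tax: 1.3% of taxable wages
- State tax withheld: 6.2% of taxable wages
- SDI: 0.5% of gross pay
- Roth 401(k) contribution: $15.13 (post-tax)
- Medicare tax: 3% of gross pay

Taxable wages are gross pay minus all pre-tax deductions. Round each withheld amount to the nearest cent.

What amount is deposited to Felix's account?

$828.49

401(k) contribution: $1,073.90 × 0.0522 = $56.06
Dependent-care account contribution: $65.19
Pre-tax total = $56.06 + $65.19 = $121.25
Taxable wages = $1,073.90 − $121.25 = $952.65
State tax withheld: $952.65 × 0.062 = $59.06
City income tax: $952.65 × 0.013 = $12.38
Medicare tax: $1,073.90 × 0.03 = $32.22
SDI: $1,073.90 × 0.005 = $5.37
Roth 401(k) contribution: $15.13
Total deductions = $56.06 + $65.19 + $59.06 + $12.38 + $32.22 + $5.37 + $15.13 = $245.41
Net pay = $1,073.90 − $245.41 = $828.49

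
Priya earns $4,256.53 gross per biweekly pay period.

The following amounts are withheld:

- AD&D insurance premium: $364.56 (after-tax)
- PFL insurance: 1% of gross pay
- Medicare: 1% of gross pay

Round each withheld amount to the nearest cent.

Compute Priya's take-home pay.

$3,806.83

PFL insurance: $4,256.53 × 0.01 = $42.57
Medicare: $4,256.53 × 0.01 = $42.57
AD&D insurance premium: $364.56
Total deductions = $42.57 + $42.57 + $364.56 = $449.70
Net pay = $4,256.53 − $449.70 = $3,806.83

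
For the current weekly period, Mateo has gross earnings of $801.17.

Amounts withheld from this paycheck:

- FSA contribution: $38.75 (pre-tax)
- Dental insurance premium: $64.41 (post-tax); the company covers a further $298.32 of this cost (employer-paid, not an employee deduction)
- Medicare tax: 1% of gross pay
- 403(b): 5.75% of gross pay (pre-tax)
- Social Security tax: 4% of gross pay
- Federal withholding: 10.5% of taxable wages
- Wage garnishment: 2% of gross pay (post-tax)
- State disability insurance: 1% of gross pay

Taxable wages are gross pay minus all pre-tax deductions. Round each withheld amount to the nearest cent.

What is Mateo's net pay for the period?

$512.63

403(b): $801.17 × 0.0575 = $46.07
FSA contribution: $38.75
Pre-tax total = $46.07 + $38.75 = $84.82
Taxable wages = $801.17 − $84.82 = $716.35
Federal withholding: $716.35 × 0.105 = $75.22
Social Security tax: $801.17 × 0.04 = $32.05
State disability insurance: $801.17 × 0.01 = $8.01
Medicare tax: $801.17 × 0.01 = $8.01
Wage garnishment: $801.17 × 0.02 = $16.02
Dental insurance premium: $64.41
(Employer's $298.32 toward dental insurance premium is not withheld from the employee.)
Total deductions = $46.07 + $38.75 + $75.22 + $32.05 + $8.01 + $8.01 + $16.02 + $64.41 = $288.54
Net pay = $801.17 − $288.54 = $512.63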